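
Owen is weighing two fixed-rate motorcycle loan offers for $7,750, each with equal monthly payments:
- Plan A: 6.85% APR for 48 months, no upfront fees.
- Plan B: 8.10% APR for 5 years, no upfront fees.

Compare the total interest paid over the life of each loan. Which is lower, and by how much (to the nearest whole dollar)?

Plan A by $569

Plan A: at 6.85% the monthly rate is 0.0057083, so the payment is 7,750 × 0.0057083 / (1 − 1.0057083^−48) = $185.04.
Total interest on Plan A = 48 × $185.04 − $7,750 = $1,131.92.
Plan B: monthly rate = 8.1%/12 = 0.0067500; payment = 7,750 × 0.0067500 / (1 − (1+0.0067500)^−60) = $157.51.
Total interest on Plan B = 60 × $157.51 − $7,750 = $1,700.60.
Plan A is lower by $568.68.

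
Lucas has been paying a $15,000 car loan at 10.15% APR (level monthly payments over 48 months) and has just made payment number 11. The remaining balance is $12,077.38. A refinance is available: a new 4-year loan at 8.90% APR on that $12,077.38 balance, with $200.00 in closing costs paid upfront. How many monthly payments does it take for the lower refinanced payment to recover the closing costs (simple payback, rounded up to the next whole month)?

3 months

Current payment = 15,000 × 10.15%/12 / (1 − (1+0.0084583)^−48) = $381.52.
Refinanced payment = 12,077.38 × 0.0074167 / (1 − (1+0.0074167)^−48) = $299.97.
Monthly savings = $381.52 − $299.97 = $81.55.
Break-even = $200.00 / $81.55 = 2.45 → 3 months.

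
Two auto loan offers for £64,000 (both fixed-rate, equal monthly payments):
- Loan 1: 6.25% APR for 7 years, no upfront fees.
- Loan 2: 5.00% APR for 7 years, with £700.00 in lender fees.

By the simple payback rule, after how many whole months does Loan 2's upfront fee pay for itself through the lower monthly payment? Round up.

19 months

Loan 1: at 6.25% the monthly rate is 0.0052083, so the payment is 64,000 × 0.0052083 / (1 − 1.0052083^−84) = £942.64.
Loan 2: at 5.00% the monthly rate is 0.0041667, so the payment is 64,000 × 0.0041667 / (1 − 1.0041667^−84) = £904.57.
Monthly savings = £942.64 − £904.57 = £38.07.
Break-even = £700.00 / £38.07 = 18.39 → 19 months.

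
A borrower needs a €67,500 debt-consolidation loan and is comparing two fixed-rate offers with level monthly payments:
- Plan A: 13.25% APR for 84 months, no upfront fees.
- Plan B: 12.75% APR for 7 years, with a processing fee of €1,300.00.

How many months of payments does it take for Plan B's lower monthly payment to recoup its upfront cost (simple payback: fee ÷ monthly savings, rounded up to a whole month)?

71 months

Plan A: at 13.25% the monthly rate is 0.0110417, so the payment is 67,500 × 0.0110417 / (1 − 1.0110417^−84) = €1,237.15.
Plan B: monthly rate = 12.75%/12 = 0.0106250; payment = 67,500 × 0.0106250 / (1 − (1+0.0106250)^−84) = €1,218.80.
Monthly savings = €1,237.15 − €1,218.80 = €18.35.
Break-even = €1,300.00 / €18.35 = 70.84 → 71 months.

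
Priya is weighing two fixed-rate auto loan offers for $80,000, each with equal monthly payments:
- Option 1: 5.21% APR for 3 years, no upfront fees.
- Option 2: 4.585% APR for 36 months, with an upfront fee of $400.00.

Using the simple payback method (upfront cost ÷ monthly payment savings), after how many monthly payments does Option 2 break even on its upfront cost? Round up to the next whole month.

Option 1: monthly rate = 5.21%/12 = 0.0043417; payment = 80,000 × 0.0043417 / (1 − (1+0.0043417)^−36) = $2,405.22.
Option 2: at 4.585% the monthly rate is 0.0038208, so the payment is 80,000 × 0.0038208 / (1 − 1.0038208^−36) = $2,382.79.
Monthly savings = $2,405.22 − $2,382.79 = $22.43.
Break-even = $400.00 / $22.43 = 17.83 → 18 months.

18 months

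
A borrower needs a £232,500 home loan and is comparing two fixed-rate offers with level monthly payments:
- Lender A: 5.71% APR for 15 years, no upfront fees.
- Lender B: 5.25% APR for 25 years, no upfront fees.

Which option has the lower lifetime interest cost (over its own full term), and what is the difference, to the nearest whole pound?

Lender A by £71,344

Lender A: monthly rate = 5.71%/12 = 0.0047583; payment = 232,500 × 0.0047583 / (1 − (1+0.0047583)^−180) = £1,925.73.
Total interest on Lender A = 180 × £1,925.73 − £232,500 = £114,131.40.
Lender B: at 5.25% the monthly rate is 0.0043750, so the payment is 232,500 × 0.0043750 / (1 − 1.0043750^−300) = £1,393.25.
Total interest on Lender B = 300 × £1,393.25 − £232,500 = £185,475.00.
Lender A is lower by £71,343.60.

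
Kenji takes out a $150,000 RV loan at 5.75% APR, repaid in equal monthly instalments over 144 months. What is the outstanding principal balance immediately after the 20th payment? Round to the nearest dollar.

With monthly rate i = 5.75%/12 = 0.0047917, the balance after k of n payments is P · [(1+i)^n − (1+i)^k] / [(1+i)^n − 1].
(1+0.0047917)^144 = 1.99043287 and (1+0.0047917)^20 = 1.10032376, so the balance is 150,000 × (1.99043287 − 1.10032376) / (1.99043287 − 1) = $134,806.07.

$134,806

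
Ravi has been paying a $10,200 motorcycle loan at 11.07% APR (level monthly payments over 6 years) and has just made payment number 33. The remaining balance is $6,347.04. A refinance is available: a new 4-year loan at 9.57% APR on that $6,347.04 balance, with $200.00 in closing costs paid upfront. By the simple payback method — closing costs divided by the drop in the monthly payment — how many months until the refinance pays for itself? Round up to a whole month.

6 months

Current payment = 10,200 × 11.07%/12 / (1 − (1+0.0092250)^−72) = $194.51.
Refinanced payment = 6,347.04 × 0.0079750 / (1 − (1+0.0079750)^−48) = $159.67.
Monthly savings = $194.51 − $159.67 = $34.84.
Break-even = $200.00 / $34.84 = 5.74 → 6 months.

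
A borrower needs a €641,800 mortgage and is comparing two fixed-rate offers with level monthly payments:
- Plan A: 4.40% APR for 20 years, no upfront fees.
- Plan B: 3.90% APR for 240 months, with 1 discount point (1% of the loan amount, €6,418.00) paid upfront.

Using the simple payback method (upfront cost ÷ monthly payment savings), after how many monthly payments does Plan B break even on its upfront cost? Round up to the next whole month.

Plan A: monthly rate = 4.4%/12 = 0.0036667; payment = 641,800 × 0.0036667 / (1 − (1+0.0036667)^−240) = €4,025.78.
Plan B: monthly rate = 3.9%/12 = 0.0032500; payment = 641,800 × 0.0032500 / (1 − (1+0.0032500)^−240) = €3,855.45.
Monthly savings = €4,025.78 − €3,855.45 = €170.33.
Break-even = €6,418.00 / €170.33 = 37.68 → 38 months.

38 months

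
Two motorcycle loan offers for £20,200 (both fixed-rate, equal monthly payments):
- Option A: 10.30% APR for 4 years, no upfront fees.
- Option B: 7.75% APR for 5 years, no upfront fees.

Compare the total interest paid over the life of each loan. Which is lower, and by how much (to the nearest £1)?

Option A: at 10.30% the monthly rate is 0.0085833, so the payment is 20,200 × 0.0085833 / (1 − 1.0085833^−48) = £515.24.
Total interest on Option A = 48 × £515.24 − £20,200 = £4,531.52.
Option B: at 7.75% the monthly rate is 0.0064583, so the payment is 20,200 × 0.0064583 / (1 − 1.0064583^−60) = £407.17.
Total interest on Option B = 60 × £407.17 − £20,200 = £4,230.20.
Option B is lower by £301.32.

Option B by £301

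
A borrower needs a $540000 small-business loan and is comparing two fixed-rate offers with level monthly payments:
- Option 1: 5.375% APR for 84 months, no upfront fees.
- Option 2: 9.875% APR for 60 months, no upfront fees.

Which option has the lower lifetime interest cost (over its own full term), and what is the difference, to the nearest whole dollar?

Option 1 by $37,276

Option 1: at 5.375% the monthly rate is 0.0044792, so the payment is 540,000 × 0.0044792 / (1 − 1.0044792^−84) = $7,727.82.
Total interest on Option 1 = 84 × $7,727.82 − $540,000 = $109,136.88.
Option 2: at 9.875% the monthly rate is 0.0082292, so the payment is 540,000 × 0.0082292 / (1 − 1.0082292^−60) = $11,440.22.
Total interest on Option 2 = 60 × $11,440.22 − $540,000 = $146,413.20.
Option 1 is lower by $37,276.32.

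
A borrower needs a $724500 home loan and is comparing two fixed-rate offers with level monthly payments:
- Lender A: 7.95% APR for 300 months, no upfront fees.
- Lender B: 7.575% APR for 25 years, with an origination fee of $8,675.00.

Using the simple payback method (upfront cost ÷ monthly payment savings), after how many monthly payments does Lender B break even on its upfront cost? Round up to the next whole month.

Lender A: monthly rate = 7.95%/12 = 0.0066250; payment = 724,500 × 0.0066250 / (1 − (1+0.0066250)^−300) = $5,567.83.
Lender B: monthly rate = 7.575%/12 = 0.0063125; payment = 724,500 × 0.0063125 / (1 − (1+0.0063125)^−300) = $5,389.39.
Monthly savings = $5,567.83 − $5,389.39 = $178.44.
Break-even = $8,675.00 / $178.44 = 48.62 → 49 months.

49 months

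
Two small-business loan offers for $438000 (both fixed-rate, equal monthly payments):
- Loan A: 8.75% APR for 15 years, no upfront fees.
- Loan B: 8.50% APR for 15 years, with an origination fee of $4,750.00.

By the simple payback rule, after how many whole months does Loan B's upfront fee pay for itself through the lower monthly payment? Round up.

Loan A: at 8.75% the monthly rate is 0.0072917, so the payment is 438,000 × 0.0072917 / (1 − 1.0072917^−180) = $4,377.59.
Loan B: monthly rate = 8.5%/12 = 0.0070833; payment = 438,000 × 0.0070833 / (1 − (1+0.0070833)^−180) = $4,313.16.
Monthly savings = $4,377.59 − $4,313.16 = $64.43.
Break-even = $4,750.00 / $64.43 = 73.72 → 74 months.

74 months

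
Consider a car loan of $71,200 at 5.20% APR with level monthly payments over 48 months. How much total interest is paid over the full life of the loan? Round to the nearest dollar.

Monthly rate = 5.2%/12 = 0.0043333; payment = 71,200 × 0.0043333 / (1 − (1+0.0043333)^−48) = $1,646.14.
Total paid = 48 × $1,646.14 = $79,014.72; interest = $79,014.72 − $71,200 = $7,814.72.

$7,815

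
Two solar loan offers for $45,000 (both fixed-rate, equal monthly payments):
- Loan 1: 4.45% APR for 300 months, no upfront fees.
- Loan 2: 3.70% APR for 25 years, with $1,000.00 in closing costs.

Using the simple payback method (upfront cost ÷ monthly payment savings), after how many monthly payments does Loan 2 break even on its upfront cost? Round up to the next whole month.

54 months

Loan 1: at 4.45% the monthly rate is 0.0037083, so the payment is 45,000 × 0.0037083 / (1 − 1.0037083^−300) = $248.85.
Loan 2: monthly rate = 3.7%/12 = 0.0030833; payment = 45,000 × 0.0030833 / (1 − (1+0.0030833)^−300) = $230.14.
Monthly savings = $248.85 − $230.14 = $18.71.
Break-even = $1,000.00 / $18.71 = 53.45 → 54 months.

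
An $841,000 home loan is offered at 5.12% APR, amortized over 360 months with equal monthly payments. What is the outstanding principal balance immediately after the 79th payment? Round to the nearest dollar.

$748,388

With monthly rate i = 5.12%/12 = 0.0042667, the balance after k of n payments is P · [(1+i)^n − (1+i)^k] / [(1+i)^n − 1].
(1+0.0042667)^360 = 4.63081321 and (1+0.0042667)^79 = 1.39982836, so the balance is 841,000 × (4.63081321 − 1.39982836) / (4.63081321 − 1) = $748,388.34.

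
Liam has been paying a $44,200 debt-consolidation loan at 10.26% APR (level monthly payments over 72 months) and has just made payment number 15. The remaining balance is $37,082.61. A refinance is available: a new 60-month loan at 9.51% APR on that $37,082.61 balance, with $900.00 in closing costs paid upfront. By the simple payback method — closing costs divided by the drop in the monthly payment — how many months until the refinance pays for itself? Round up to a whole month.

Current payment = 44,200 × 10.26%/12 / (1 − (1+0.0085500)^−72) = $824.65.
Refinanced payment = 37,082.61 × 0.0079250 / (1 − (1+0.0079250)^−60) = $778.99.
Monthly savings = $824.65 − $778.99 = $45.66.
Break-even = $900.00 / $45.66 = 19.71 → 20 months.

20 months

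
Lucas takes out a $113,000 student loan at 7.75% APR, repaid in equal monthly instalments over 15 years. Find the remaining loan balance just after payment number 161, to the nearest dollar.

With monthly rate i = 7.75%/12 = 0.0064583, the balance after k of n payments is P · [(1+i)^n − (1+i)^k] / [(1+i)^n − 1].
(1+0.0064583)^180 = 3.18598715 and (1+0.0064583)^161 = 2.81918657, so the balance is 113,000 × (3.18598715 − 2.81918657) / (3.18598715 − 1) = $18,960.98.

$18,961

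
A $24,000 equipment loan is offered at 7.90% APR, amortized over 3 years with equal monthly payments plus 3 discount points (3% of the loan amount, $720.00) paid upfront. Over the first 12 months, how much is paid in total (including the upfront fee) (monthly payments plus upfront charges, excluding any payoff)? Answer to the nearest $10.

$9,730

At 7.90% the monthly rate is 0.0065833, so the payment is 24,000 × 0.0065833 / (1 − 1.0065833^−36) = $750.97.
Total outlay = 12 × $750.97 + $720.00 = $9,731.64.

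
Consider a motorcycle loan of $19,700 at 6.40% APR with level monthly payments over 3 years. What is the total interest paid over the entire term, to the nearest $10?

$2,000

Monthly rate = 6.4%/12 = 0.0053333; payment = 19,700 × 0.0053333 / (1 − (1+0.0053333)^−36) = $602.89.
Total paid = 36 × $602.89 = $21,704.04; interest = $21,704.04 − $19,700 = $2,004.04.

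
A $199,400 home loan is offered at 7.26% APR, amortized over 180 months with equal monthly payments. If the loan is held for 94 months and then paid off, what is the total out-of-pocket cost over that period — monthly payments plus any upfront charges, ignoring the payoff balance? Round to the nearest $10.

Monthly rate = 7.26%/12 = 0.0060500; payment = 199,400 × 0.0060500 / (1 − (1+0.0060500)^−180) = $1,821.37.
Total outlay = 94 × $1,821.37 = $171,208.78.

$171,210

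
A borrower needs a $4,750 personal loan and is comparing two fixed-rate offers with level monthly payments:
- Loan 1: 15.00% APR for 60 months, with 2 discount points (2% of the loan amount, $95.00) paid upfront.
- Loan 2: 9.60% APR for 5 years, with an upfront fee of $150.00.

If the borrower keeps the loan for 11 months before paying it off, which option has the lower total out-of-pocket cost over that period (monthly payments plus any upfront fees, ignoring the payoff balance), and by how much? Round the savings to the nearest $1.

Loan 1: at 15.00% the monthly rate is 0.0125000, so the payment is 4,750 × 0.0125000 / (1 − 1.0125000^−60) = $113.00.
Loan 2: monthly rate = 9.6%/12 = 0.0080000; payment = 4,750 × 0.0080000 / (1 − (1+0.0080000)^−60) = $99.99.
Over 11 months: Loan 1 costs 11 × $113.00 + $95.00 = $1,338.00; Loan 2 costs 11 × $99.99 + $150.00 = $1,249.89.
Loan 2 is cheaper by $1,338.00 − $1,249.89 = $88.11.

Loan 2 by $88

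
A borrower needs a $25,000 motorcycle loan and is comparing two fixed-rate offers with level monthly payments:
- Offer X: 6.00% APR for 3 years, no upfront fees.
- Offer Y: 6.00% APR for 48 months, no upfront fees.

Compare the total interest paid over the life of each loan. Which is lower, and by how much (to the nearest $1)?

Offer X: monthly rate = 6%/12 = 0.0050000; payment = 25,000 × 0.0050000 / (1 − (1+0.0050000)^−36) = $760.55.
Total interest on Offer X = 36 × $760.55 − $25,000 = $2,379.80.
Offer Y: at 6.00% the monthly rate is 0.0050000, so the payment is 25,000 × 0.0050000 / (1 − 1.0050000^−48) = $587.13.
Total interest on Offer Y = 48 × $587.13 − $25,000 = $3,182.24.
Offer X is lower by $802.44.

Offer X by $802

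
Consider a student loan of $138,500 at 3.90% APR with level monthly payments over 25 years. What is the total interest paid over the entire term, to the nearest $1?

$78,529

At 3.90% the monthly rate is 0.0032500, so the payment is 138,500 × 0.0032500 / (1 − 1.0032500^−300) = $723.43.
Total paid = 300 × $723.43 = $217,029.00; interest = $217,029.00 − $138,500 = $78,529.00.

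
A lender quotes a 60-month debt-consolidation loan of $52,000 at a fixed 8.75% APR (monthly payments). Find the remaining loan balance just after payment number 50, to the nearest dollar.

$10,313

With monthly rate i = 8.75%/12 = 0.0072917, the balance after k of n payments is P · [(1+i)^n − (1+i)^k] / [(1+i)^n − 1].
(1+0.0072917)^60 = 1.54637373 and (1+0.0072917)^50 = 1.43801048, so the balance is 52,000 × (1.54637373 − 1.43801048) / (1.54637373 − 1) = $10,313.25.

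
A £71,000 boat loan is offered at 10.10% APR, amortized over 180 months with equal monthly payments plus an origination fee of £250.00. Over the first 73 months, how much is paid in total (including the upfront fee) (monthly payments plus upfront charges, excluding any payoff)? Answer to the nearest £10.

Monthly rate = 10.1%/12 = 0.0084167; payment = 71,000 × 0.0084167 / (1 − (1+0.0084167)^−180) = £767.32.
Total outlay = 73 × £767.32 + £250.00 = £56,264.36.

£56,260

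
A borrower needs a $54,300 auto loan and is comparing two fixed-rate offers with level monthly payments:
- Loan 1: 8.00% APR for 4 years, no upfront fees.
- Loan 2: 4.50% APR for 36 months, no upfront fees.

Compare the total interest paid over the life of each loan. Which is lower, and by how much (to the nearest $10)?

Loan 1: monthly rate = 8%/12 = 0.0066667; payment = 54,300 × 0.0066667 / (1 − (1+0.0066667)^−48) = $1,325.62.
Total interest on Loan 1 = 48 × $1,325.62 − $54,300 = $9,329.76.
Loan 2: monthly rate = 4.5%/12 = 0.0037500; payment = 54,300 × 0.0037500 / (1 − (1+0.0037500)^−36) = $1,615.26.
Total interest on Loan 2 = 36 × $1,615.26 − $54,300 = $3,849.36.
Loan 2 is lower by $5,480.40.

Loan 2 by $5,480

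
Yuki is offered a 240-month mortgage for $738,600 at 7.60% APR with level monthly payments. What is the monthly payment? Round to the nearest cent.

Monthly rate = 7.6%/12 = 0.0063333; payment = 738,600 × 0.0063333 / (1 − (1+0.0063333)^−240) = $5,995.36.

$5,995.36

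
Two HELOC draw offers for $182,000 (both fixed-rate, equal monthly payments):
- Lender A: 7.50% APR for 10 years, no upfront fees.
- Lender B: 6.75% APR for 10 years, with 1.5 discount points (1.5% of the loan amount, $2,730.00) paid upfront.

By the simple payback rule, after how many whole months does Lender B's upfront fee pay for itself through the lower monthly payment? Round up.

Lender A: at 7.50% the monthly rate is 0.0062500, so the payment is 182,000 × 0.0062500 / (1 − 1.0062500^−120) = $2,160.37.
Lender B: monthly rate = 6.75%/12 = 0.0056250; payment = 182,000 × 0.0056250 / (1 − (1+0.0056250)^−120) = $2,089.80.
Monthly savings = $2,160.37 − $2,089.80 = $70.57.
Break-even = $2,730.00 / $70.57 = 38.68 → 39 months.

39 months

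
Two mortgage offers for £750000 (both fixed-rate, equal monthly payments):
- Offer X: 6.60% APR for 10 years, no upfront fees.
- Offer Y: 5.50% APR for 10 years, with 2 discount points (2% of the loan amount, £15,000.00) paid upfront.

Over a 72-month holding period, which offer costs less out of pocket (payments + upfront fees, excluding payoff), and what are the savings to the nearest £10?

Offer X: at 6.60% the monthly rate is 0.0055000, so the payment is 750,000 × 0.0055000 / (1 − 1.0055000^−120) = £8,554.31.
Offer Y: at 5.50% the monthly rate is 0.0045833, so the payment is 750,000 × 0.0045833 / (1 − 1.0045833^−120) = £8,139.47.
Over 72 months: Offer X costs 72 × £8,554.31 = £615,910.32; Offer Y costs 72 × £8,139.47 + £15,000.00 = £601,041.84.
Offer Y is cheaper by £615,910.32 − £601,041.84 = £14,868.48.

Offer Y by £14,870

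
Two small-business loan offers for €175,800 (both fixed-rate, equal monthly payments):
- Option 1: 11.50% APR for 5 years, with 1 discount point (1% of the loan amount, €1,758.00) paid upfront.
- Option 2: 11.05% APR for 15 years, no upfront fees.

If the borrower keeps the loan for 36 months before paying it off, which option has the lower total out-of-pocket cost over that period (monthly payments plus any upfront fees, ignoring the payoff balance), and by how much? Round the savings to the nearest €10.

Option 2 by €68,810

Option 1: monthly rate = 11.5%/12 = 0.0095833; payment = 175,800 × 0.0095833 / (1 − (1+0.0095833)^−60) = €3,866.30.
Option 2: monthly rate = 11.05%/12 = 0.0092083; payment = 175,800 × 0.0092083 / (1 − (1+0.0092083)^−180) = €2,003.66.
Over 36 months: Option 1 costs 36 × €3,866.30 + €1,758.00 = €140,944.80; Option 2 costs 36 × €2,003.66 = €72,131.76.
Option 2 is cheaper by €140,944.80 − €72,131.76 = €68,813.04.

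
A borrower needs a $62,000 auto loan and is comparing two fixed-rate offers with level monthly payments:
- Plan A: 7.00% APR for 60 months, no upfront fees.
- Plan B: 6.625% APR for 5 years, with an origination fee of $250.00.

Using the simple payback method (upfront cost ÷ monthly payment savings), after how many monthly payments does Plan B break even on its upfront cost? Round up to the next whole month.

Plan A: at 7.00% the monthly rate is 0.0058333, so the payment is 62,000 × 0.0058333 / (1 − 1.0058333^−60) = $1,227.67.
Plan B: monthly rate = 6.625%/12 = 0.0055208; payment = 62,000 × 0.0055208 / (1 − (1+0.0055208)^−60) = $1,216.73.
Monthly savings = $1,227.67 − $1,216.73 = $10.94.
Break-even = $250.00 / $10.94 = 22.85 → 23 months.

23 months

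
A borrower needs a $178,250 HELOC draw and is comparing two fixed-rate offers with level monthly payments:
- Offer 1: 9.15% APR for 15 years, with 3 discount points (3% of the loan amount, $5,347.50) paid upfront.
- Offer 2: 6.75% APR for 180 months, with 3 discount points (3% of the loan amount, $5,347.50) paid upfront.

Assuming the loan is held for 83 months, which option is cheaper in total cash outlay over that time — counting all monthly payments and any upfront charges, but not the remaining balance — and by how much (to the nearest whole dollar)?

Offer 2 by $20,461

Offer 1: at 9.15% the monthly rate is 0.0076250, so the payment is 178,250 × 0.0076250 / (1 − 1.0076250^−180) = $1,823.87.
Offer 2: at 6.75% the monthly rate is 0.0056250, so the payment is 178,250 × 0.0056250 / (1 − 1.0056250^−180) = $1,577.35.
Over 83 months: Offer 1 costs 83 × $1,823.87 + $5,347.50 = $156,728.71; Offer 2 costs 83 × $1,577.35 + $5,347.50 = $136,267.55.
Offer 2 is cheaper by $156,728.71 − $136,267.55 = $20,461.16.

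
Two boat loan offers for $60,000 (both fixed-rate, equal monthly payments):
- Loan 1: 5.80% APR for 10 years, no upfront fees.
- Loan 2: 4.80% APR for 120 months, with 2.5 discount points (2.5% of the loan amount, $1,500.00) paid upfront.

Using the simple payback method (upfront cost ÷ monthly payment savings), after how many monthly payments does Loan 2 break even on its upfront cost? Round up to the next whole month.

Loan 1: monthly rate = 5.8%/12 = 0.0048333; payment = 60,000 × 0.0048333 / (1 − (1+0.0048333)^−120) = $660.11.
Loan 2: monthly rate = 4.8%/12 = 0.0040000; payment = 60,000 × 0.0040000 / (1 − (1+0.0040000)^−120) = $630.54.
Monthly savings = $660.11 − $630.54 = $29.57.
Break-even = $1,500.00 / $29.57 = 50.73 → 51 months.

51 months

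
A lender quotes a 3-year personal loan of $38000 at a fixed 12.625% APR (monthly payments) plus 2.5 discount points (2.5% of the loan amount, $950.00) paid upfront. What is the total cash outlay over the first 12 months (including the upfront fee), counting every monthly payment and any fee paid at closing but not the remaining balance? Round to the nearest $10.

Monthly rate = 12.625%/12 = 0.0105208; payment = 38,000 × 0.0105208 / (1 − (1+0.0105208)^−36) = $1,273.52.
Total outlay = 12 × $1,273.52 + $950.00 = $16,232.24.

$16,230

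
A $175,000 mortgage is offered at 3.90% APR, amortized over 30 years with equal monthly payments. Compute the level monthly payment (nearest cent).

At 3.90% the monthly rate is 0.0032500, so the payment is 175,000 × 0.0032500 / (1 − 1.0032500^−360) = $825.42.

$825.42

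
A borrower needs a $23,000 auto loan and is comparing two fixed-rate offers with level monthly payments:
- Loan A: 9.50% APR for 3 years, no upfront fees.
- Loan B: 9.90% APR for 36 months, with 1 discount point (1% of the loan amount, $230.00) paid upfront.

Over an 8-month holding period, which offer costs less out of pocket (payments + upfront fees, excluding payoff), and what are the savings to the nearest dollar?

Loan A: at 9.50% the monthly rate is 0.0079167, so the payment is 23,000 × 0.0079167 / (1 − 1.0079167^−36) = $736.76.
Loan B: monthly rate = 9.9%/12 = 0.0082500; payment = 23,000 × 0.0082500 / (1 − (1+0.0082500)^−36) = $741.07.
Over 8 months: Loan A costs 8 × $736.76 = $5,894.08; Loan B costs 8 × $741.07 + $230.00 = $6,158.56.
Loan A is cheaper by $6,158.56 − $5,894.08 = $264.48.

Loan A by $264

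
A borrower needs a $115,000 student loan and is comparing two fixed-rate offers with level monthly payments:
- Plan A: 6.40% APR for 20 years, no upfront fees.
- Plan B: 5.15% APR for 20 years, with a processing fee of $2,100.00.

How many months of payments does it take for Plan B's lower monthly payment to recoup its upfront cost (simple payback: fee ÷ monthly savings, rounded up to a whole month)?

26 months

Plan A: at 6.40% the monthly rate is 0.0053333, so the payment is 115,000 × 0.0053333 / (1 − 1.0053333^−240) = $850.65.
Plan B: at 5.15% the monthly rate is 0.0042917, so the payment is 115,000 × 0.0042917 / (1 − 1.0042917^−240) = $768.51.
Monthly savings = $850.65 − $768.51 = $82.14.
Break-even = $2,100.00 / $82.14 = 25.57 → 26 months.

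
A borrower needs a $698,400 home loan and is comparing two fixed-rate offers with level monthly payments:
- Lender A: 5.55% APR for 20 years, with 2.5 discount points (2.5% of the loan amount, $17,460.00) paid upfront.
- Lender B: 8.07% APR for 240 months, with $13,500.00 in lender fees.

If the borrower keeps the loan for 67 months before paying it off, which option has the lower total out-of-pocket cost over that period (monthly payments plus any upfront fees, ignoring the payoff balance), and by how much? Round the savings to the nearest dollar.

Lender A: monthly rate = 5.55%/12 = 0.0046250; payment = 698,400 × 0.0046250 / (1 − (1+0.0046250)^−240) = $4,823.95.
Lender B: at 8.07% the monthly rate is 0.0067250, so the payment is 698,400 × 0.0067250 / (1 − 1.0067250^−240) = $5,872.16.
Over 67 months: Lender A costs 67 × $4,823.95 + $17,460.00 = $340,664.65; Lender B costs 67 × $5,872.16 + $13,500.00 = $406,934.72.
Lender A is cheaper by $406,934.72 − $340,664.65 = $66,270.07.

Lender A by $66,270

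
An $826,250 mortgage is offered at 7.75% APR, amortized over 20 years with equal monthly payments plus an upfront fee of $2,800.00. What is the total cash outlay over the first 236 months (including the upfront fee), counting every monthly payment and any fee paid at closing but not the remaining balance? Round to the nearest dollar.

Monthly rate = 7.75%/12 = 0.0064583; payment = 826,250 × 0.0064583 / (1 − (1+0.0064583)^−240) = $6,783.09.
Total outlay = 236 × $6,783.09 + $2,800.00 = $1,603,609.24.

$1,603,609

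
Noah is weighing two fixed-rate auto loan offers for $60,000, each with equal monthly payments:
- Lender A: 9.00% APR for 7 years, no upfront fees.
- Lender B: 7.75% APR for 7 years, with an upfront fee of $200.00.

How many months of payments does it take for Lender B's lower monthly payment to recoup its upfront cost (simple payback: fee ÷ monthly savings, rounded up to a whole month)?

6 months

Lender A: monthly rate = 9%/12 = 0.0075000; payment = 60,000 × 0.0075000 / (1 − (1+0.0075000)^−84) = $965.34.
Lender B: monthly rate = 7.75%/12 = 0.0064583; payment = 60,000 × 0.0064583 / (1 − (1+0.0064583)^−84) = $927.72.
Monthly savings = $965.34 − $927.72 = $37.62.
Break-even = $200.00 / $37.62 = 5.32 → 6 months.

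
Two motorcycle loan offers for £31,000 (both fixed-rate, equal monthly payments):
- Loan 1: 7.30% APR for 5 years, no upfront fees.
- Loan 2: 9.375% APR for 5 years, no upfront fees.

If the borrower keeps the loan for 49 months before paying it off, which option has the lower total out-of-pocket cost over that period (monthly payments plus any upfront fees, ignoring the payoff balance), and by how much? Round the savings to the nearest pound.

Loan 1: at 7.30% the monthly rate is 0.0060833, so the payment is 31,000 × 0.0060833 / (1 − 1.0060833^−60) = £618.23.
Loan 2: at 9.375% the monthly rate is 0.0078125, so the payment is 31,000 × 0.0078125 / (1 − 1.0078125^−60) = £649.17.
Over 49 months: Loan 1 costs 49 × £618.23 = £30,293.27; Loan 2 costs 49 × £649.17 = £31,809.33.
Loan 1 is cheaper by £31,809.33 − £30,293.27 = £1,516.06.

Loan 1 by £1,516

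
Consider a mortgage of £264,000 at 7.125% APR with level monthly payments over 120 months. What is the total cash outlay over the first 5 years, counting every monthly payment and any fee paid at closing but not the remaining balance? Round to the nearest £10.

£184,940

Monthly rate = 7.125%/12 = 0.0059375; payment = 264,000 × 0.0059375 / (1 − (1+0.0059375)^−120) = £3,082.30.
Total outlay = 60 × £3,082.30 = £184,938.00.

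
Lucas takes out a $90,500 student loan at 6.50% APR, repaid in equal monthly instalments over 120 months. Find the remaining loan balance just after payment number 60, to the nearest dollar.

$52,520

With monthly rate i = 6.5%/12 = 0.0054167, the balance after k of n payments is P · [(1+i)^n − (1+i)^k] / [(1+i)^n − 1].
(1+0.0054167)^120 = 1.91218375 and (1+0.0054167)^60 = 1.38281732, so the balance is 90,500 × (1.91218375 − 1.38281732) / (1.91218375 − 1) = $52,519.75.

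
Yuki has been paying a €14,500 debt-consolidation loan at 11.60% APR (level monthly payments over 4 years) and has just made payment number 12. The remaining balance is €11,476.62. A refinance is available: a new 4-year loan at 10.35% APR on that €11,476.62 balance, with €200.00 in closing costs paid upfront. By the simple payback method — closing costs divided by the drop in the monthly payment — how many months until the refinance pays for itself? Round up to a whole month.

Current payment = 14,500 × 11.6%/12 / (1 − (1+0.0096667)^−48) = €379.00.
Refinanced payment = 11,476.62 × 0.0086250 / (1 − (1+0.0086250)^−48) = €293.01.
Monthly savings = €379.00 − €293.01 = €85.99.
Break-even = €200.00 / €85.99 = 2.33 → 3 months.

3 months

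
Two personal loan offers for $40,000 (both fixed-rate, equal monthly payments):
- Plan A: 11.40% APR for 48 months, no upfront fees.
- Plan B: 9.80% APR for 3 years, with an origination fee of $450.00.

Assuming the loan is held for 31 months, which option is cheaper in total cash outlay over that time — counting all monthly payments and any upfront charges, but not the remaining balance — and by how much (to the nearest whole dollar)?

Plan A by $8,055

Plan A: at 11.40% the monthly rate is 0.0095000, so the payment is 40,000 × 0.0095000 / (1 − 1.0095000^−48) = $1,041.61.
Plan B: at 9.80% the monthly rate is 0.0081667, so the payment is 40,000 × 0.0081667 / (1 − 1.0081667^−36) = $1,286.93.
Over 31 months: Plan A costs 31 × $1,041.61 = $32,289.91; Plan B costs 31 × $1,286.93 + $450.00 = $40,344.83.
Plan A is cheaper by $40,344.83 − $32,289.91 = $8,054.92.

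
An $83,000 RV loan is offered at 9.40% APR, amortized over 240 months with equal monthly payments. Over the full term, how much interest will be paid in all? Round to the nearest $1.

Monthly rate = 9.4%/12 = 0.0078333; payment = 83,000 × 0.0078333 / (1 − (1+0.0078333)^−240) = $768.26.
Total paid = 240 × $768.26 = $184,382.40; interest = $184,382.40 − $83,000 = $101,382.40.

$101,382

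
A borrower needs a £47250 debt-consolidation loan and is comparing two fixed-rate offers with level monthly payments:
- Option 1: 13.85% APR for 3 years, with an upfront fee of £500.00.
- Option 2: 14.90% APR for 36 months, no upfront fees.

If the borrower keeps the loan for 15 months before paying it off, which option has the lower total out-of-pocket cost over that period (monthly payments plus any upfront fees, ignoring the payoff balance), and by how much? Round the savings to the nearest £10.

Option 2 by £140

Option 1: at 13.85% the monthly rate is 0.0115417, so the payment is 47,250 × 0.0115417 / (1 − 1.0115417^−36) = £1,611.45.
Option 2: monthly rate = 14.9%/12 = 0.0124167; payment = 47,250 × 0.0124167 / (1 − (1+0.0124167)^−36) = £1,635.62.
Over 15 months: Option 1 costs 15 × £1,611.45 + £500.00 = £24,671.75; Option 2 costs 15 × £1,635.62 = £24,534.30.
Option 2 is cheaper by £24,671.75 − £24,534.30 = £137.45.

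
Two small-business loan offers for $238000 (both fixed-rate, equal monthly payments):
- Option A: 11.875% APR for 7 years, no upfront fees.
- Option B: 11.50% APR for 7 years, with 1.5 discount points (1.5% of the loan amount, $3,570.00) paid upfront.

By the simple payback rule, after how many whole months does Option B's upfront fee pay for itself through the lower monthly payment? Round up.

76 months

Option A: at 11.875% the monthly rate is 0.0098958, so the payment is 238,000 × 0.0098958 / (1 − 1.0098958^−84) = $4,185.46.
Option B: at 11.50% the monthly rate is 0.0095833, so the payment is 238,000 × 0.0095833 / (1 − 1.0095833^−84) = $4,137.98.
Monthly savings = $4,185.46 − $4,137.98 = $47.48.
Break-even = $3,570.00 / $47.48 = 75.19 → 76 months.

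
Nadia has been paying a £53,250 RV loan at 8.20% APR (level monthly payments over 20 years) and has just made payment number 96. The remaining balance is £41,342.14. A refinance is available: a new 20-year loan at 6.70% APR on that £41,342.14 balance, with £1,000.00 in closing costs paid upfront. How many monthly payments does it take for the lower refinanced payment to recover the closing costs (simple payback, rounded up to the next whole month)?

Current payment = 53,250 × 8.2%/12 / (1 − (1+0.0068333)^−240) = £452.06.
Refinanced payment = 41,342.14 × 0.0055833 / (1 − (1+0.0055833)^−240) = £313.12.
Monthly savings = £452.06 − £313.12 = £138.94.
Break-even = £1,000.00 / £138.94 = 7.20 → 8 months.

8 months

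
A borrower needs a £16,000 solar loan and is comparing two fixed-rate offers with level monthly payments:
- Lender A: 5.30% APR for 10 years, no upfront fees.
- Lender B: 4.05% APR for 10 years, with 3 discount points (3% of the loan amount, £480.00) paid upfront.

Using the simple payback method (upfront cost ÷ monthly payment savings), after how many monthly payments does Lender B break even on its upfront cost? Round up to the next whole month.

50 months

Lender A: at 5.30% the monthly rate is 0.0044167, so the payment is 16,000 × 0.0044167 / (1 − 1.0044167^−120) = £172.06.
Lender B: at 4.05% the monthly rate is 0.0033750, so the payment is 16,000 × 0.0033750 / (1 − 1.0033750^−120) = £162.37.
Monthly savings = £172.06 − £162.37 = £9.69.
Break-even = £480.00 / £9.69 = 49.54 → 50 months.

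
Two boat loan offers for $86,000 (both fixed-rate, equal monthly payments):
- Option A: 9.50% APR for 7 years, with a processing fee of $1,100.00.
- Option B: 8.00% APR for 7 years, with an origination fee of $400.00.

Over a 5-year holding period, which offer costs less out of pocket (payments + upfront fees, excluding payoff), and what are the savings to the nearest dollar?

Option A: monthly rate = 9.5%/12 = 0.0079167; payment = 86,000 × 0.0079167 / (1 − (1+0.0079167)^−84) = $1,405.58.
Option B: at 8.00% the monthly rate is 0.0066667, so the payment is 86,000 × 0.0066667 / (1 − 1.0066667^−84) = $1,340.41.
Over 60 months: Option A costs 60 × $1,405.58 + $1,100.00 = $85,434.80; Option B costs 60 × $1,340.41 + $400.00 = $80,824.60.
Option B is cheaper by $85,434.80 − $80,824.60 = $4,610.20.

Option B by $4,610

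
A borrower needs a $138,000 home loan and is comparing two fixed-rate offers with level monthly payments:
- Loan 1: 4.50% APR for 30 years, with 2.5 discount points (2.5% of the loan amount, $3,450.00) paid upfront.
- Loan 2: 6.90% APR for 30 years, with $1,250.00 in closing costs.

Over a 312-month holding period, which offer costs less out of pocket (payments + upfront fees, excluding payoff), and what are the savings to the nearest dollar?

Loan 1 by $63,208

Loan 1: at 4.50% the monthly rate is 0.0037500, so the payment is 138,000 × 0.0037500 / (1 − 1.0037500^−360) = $699.23.
Loan 2: monthly rate = 6.9%/12 = 0.0057500; payment = 138,000 × 0.0057500 / (1 − (1+0.0057500)^−360) = $908.87.
Over 312 months: Loan 1 costs 312 × $699.23 + $3,450.00 = $221,609.76; Loan 2 costs 312 × $908.87 + $1,250.00 = $284,817.44.
Loan 1 is cheaper by $284,817.44 − $221,609.76 = $63,207.68.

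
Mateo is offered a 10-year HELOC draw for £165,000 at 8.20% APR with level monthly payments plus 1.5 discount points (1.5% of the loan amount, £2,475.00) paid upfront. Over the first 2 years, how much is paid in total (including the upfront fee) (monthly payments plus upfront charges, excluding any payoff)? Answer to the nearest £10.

At 8.20% the monthly rate is 0.0068333, so the payment is 165,000 × 0.0068333 / (1 − 1.0068333^−120) = £2,019.39.
Total outlay = 24 × £2,019.39 + £2,475.00 = £50,940.36.

£50,940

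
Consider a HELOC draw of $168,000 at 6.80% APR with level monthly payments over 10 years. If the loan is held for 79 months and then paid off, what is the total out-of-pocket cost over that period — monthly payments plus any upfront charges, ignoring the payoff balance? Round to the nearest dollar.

At 6.80% the monthly rate is 0.0056667, so the payment is 168,000 × 0.0056667 / (1 − 1.0056667^−120) = $1,933.35.
Total outlay = 79 × $1,933.35 = $152,734.65.

$152,735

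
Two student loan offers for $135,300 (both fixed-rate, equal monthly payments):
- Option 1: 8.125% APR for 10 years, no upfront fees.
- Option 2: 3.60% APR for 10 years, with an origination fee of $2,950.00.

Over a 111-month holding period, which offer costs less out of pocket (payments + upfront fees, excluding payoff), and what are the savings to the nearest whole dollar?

Option 2 by $31,043

Option 1: monthly rate = 8.125%/12 = 0.0067708; payment = 135,300 × 0.0067708 / (1 − (1+0.0067708)^−120) = $1,650.51.
Option 2: at 3.60% the monthly rate is 0.0030000, so the payment is 135,300 × 0.0030000 / (1 − 1.0030000^−120) = $1,344.27.
Over 111 months: Option 1 costs 111 × $1,650.51 = $183,206.61; Option 2 costs 111 × $1,344.27 + $2,950.00 = $152,163.97.
Option 2 is cheaper by $183,206.61 − $152,163.97 = $31,042.64.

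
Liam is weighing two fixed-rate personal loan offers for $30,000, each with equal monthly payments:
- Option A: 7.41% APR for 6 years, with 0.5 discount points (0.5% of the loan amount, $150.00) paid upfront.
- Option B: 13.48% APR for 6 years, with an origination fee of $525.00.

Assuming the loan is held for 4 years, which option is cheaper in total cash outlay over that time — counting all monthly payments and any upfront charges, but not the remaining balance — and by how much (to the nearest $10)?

Option A by $4,810

Option A: at 7.41% the monthly rate is 0.0061750, so the payment is 30,000 × 0.0061750 / (1 − 1.0061750^−72) = $517.40.
Option B: at 13.48% the monthly rate is 0.0112333, so the payment is 30,000 × 0.0112333 / (1 − 1.0112333^−72) = $609.85.
Over 48 months: Option A costs 48 × $517.40 + $150.00 = $24,985.20; Option B costs 48 × $609.85 + $525.00 = $29,797.80.
Option A is cheaper by $29,797.80 − $24,985.20 = $4,812.60.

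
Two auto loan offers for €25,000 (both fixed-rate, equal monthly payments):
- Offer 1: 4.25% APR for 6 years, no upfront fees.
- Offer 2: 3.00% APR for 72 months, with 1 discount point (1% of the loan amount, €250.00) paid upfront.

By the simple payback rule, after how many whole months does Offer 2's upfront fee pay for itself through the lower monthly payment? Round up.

Offer 1: monthly rate = 4.25%/12 = 0.0035417; payment = 25,000 × 0.0035417 / (1 − (1+0.0035417)^−72) = €393.98.
Offer 2: at 3.00% the monthly rate is 0.0025000, so the payment is 25,000 × 0.0025000 / (1 − 1.0025000^−72) = €379.84.
Monthly savings = €393.98 − €379.84 = €14.14.
Break-even = €250.00 / €14.14 = 17.68 → 18 months.

18 months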